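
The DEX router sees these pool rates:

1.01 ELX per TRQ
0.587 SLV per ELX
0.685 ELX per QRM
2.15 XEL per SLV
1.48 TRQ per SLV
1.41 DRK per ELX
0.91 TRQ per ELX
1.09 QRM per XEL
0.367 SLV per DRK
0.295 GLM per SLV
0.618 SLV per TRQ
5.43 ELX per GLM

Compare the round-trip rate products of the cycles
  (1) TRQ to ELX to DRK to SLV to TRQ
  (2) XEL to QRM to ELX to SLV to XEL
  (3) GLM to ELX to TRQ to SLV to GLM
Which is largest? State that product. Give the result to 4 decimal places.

(1) 1.01 × 1.41 × 0.367 × 1.48 = 0.77351
(2) 1.09 × 0.685 × 0.587 × 2.15 = 0.94231
(3) 5.43 × 0.91 × 0.618 × 0.295 = 0.90085
Highest is cycle (2) at 0.9423 (≤1, no arbitrage).

0.9423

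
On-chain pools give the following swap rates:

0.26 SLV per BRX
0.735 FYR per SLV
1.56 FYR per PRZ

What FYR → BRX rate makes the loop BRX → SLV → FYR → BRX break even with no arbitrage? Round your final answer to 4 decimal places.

Known legs of the cycle: 0.26 × 0.735 = 0.1911
For no arbitrage the full-cycle product must be 1, so the missing rate is 1 / 0.1911 ≈ 5.232862.

5.2329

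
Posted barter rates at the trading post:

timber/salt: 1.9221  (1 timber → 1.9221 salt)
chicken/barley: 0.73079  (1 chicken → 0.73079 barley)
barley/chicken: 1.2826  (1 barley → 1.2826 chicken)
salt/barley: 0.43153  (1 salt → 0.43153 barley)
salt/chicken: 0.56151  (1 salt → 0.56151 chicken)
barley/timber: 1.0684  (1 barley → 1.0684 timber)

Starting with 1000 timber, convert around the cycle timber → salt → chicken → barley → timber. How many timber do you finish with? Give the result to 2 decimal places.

842.67

1000 timber × 1.9221 = 1922.1 salt
1922.1 salt × 0.56151 = 1079.278371 chicken
1079.278371 chicken × 0.73079 = 788.72584074309 barley
788.72584074309 barley × 1.0684 = 842.674688249917356 timber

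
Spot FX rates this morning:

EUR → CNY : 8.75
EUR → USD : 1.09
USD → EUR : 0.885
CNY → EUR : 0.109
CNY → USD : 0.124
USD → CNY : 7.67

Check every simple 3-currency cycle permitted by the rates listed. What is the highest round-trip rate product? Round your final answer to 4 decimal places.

0.9602

EUR→CNY→USD→EUR: 8.75 × 0.124 × 0.885 = 0.96023
EUR→USD→CNY→EUR: 1.09 × 7.67 × 0.109 = 0.91127
Maximum is EUR→CNY→USD→EUR at 0.9602; no arbitrage — every cycle loses value.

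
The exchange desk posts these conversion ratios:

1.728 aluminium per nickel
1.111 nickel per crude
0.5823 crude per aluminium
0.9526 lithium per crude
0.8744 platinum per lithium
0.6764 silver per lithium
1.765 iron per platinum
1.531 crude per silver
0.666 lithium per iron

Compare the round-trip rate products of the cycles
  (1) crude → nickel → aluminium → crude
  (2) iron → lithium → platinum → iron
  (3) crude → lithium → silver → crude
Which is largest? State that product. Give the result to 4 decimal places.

1.1179

(1) 1.111 × 1.728 × 0.5823 = 1.11790
(2) 0.666 × 0.8744 × 1.765 = 1.02785
(3) 0.9526 × 0.6764 × 1.531 = 0.98648
Highest is cycle (1) at 1.1179 (>1, arbitrage).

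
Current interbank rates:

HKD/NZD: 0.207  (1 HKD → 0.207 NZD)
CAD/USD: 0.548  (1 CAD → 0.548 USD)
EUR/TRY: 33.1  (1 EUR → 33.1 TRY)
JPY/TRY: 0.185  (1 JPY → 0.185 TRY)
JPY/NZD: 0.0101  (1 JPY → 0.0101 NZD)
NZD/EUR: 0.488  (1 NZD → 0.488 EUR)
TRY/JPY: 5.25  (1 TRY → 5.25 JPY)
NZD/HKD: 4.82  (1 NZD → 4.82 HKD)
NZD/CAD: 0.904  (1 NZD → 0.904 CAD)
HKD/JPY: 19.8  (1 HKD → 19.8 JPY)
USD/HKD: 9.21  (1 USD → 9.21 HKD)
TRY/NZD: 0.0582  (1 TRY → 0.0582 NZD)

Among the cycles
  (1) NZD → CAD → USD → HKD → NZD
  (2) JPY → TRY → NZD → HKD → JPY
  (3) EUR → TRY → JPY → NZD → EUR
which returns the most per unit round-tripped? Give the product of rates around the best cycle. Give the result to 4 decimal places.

1.0276

(1) 0.904 × 0.548 × 9.21 × 0.207 = 0.94445
(2) 0.185 × 0.0582 × 4.82 × 19.8 = 1.02756
(3) 33.1 × 5.25 × 0.0101 × 0.488 = 0.85650
Highest is cycle (2) at 1.0276 (>1, arbitrage).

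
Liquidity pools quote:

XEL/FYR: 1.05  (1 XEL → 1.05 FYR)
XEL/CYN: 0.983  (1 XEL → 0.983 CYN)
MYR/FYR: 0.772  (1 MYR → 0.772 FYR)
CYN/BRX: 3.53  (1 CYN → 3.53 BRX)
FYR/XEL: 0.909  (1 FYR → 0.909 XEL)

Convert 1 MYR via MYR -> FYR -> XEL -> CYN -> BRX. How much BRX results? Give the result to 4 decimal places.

2.4351

1 MYR × 0.772 = 0.772 FYR
0.772 FYR × 0.909 = 0.701748 XEL
0.701748 XEL × 0.983 = 0.689818284 CYN
0.689818284 CYN × 3.53 = 2.43505854252 BRX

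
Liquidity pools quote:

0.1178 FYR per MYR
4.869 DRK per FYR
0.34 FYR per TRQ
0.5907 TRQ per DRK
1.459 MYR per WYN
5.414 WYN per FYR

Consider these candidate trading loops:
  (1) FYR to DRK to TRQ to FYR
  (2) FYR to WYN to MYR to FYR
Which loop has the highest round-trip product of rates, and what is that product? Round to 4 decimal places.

0.9779

(1) 4.869 × 0.5907 × 0.34 = 0.97788
(2) 5.414 × 1.459 × 0.1178 = 0.93051
Highest is cycle (1) at 0.9779 (≤1, no arbitrage).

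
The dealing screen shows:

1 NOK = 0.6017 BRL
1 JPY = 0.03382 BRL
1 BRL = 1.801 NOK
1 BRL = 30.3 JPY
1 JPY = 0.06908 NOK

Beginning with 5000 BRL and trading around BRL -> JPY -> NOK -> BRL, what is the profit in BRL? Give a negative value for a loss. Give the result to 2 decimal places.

1297.16

5000 BRL × 30.3 = 151500 JPY
151500 JPY × 0.06908 = 10465.62 NOK
10465.62 NOK × 0.6017 = 6297.163554 BRL
Net change: 6297.163554 − 5000 = 1297.163554 BRL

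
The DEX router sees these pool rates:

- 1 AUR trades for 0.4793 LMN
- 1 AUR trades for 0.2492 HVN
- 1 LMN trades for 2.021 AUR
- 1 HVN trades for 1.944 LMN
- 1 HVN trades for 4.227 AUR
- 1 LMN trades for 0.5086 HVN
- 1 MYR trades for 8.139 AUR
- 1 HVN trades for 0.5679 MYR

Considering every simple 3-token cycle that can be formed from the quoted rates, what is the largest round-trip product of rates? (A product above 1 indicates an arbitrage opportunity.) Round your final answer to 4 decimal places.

1.1518

AUR→HVN→MYR→AUR: 0.2492 × 0.5679 × 8.139 = 1.15184
AUR→LMN→HVN→AUR: 0.4793 × 0.5086 × 4.227 = 1.03042
AUR→HVN→LMN→AUR: 0.2492 × 1.944 × 2.021 = 0.97906
Maximum is AUR→HVN→MYR→AUR at 1.1518; arbitrage exists.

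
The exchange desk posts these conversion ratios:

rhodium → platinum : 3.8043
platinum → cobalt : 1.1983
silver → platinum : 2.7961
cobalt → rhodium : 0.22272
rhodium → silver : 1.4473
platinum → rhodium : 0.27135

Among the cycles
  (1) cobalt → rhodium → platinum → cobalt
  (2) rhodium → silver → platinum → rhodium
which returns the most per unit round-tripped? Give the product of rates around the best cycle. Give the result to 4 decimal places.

(1) 0.22272 × 3.8043 × 1.1983 = 1.01531
(2) 1.4473 × 2.7961 × 0.27135 = 1.09810
Highest is cycle (2) at 1.0981 (>1, arbitrage).

1.0981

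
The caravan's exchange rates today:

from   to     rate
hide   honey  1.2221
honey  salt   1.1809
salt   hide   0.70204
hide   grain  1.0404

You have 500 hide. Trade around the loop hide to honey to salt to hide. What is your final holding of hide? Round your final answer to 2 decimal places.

500 hide × 1.2221 = 611.05 honey
611.05 honey × 1.1809 = 721.588945 salt
721.588945 salt × 0.70204 = 506.5843029478 hide

506.58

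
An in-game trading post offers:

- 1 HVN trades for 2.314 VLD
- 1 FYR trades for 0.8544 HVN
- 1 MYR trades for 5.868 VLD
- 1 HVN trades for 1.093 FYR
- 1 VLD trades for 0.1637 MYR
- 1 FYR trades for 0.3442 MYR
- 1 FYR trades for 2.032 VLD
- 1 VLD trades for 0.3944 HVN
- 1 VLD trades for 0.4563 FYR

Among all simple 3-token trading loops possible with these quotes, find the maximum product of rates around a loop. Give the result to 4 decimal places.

MYR→VLD→FYR→MYR: 5.868 × 0.4563 × 0.3442 = 0.92162
HVN→VLD→FYR→HVN: 2.314 × 0.4563 × 0.8544 = 0.90214
HVN→FYR→VLD→HVN: 1.093 × 2.032 × 0.3944 = 0.87595
Maximum is MYR→VLD→FYR→MYR at 0.9216; no arbitrage — every cycle loses value.

0.9216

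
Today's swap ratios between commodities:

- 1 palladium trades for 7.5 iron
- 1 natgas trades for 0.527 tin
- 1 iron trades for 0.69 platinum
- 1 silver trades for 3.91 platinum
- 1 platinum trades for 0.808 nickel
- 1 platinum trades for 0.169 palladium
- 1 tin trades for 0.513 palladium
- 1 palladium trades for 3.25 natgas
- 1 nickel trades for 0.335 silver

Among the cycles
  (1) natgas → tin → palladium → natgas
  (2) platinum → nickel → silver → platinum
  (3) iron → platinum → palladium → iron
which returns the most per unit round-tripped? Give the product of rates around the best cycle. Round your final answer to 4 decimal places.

(1) 0.527 × 0.513 × 3.25 = 0.87864
(2) 0.808 × 0.335 × 3.91 = 1.05836
(3) 0.69 × 0.169 × 7.5 = 0.87458
Highest is cycle (2) at 1.0584 (>1, arbitrage).

1.0584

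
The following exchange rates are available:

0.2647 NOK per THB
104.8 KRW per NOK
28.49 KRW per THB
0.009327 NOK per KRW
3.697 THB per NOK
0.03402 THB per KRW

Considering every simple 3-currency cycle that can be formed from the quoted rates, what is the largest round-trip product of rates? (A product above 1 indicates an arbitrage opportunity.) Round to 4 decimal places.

0.9824

KRW→NOK→THB→KRW: 0.009327 × 3.697 × 28.49 = 0.98239
KRW→THB→NOK→KRW: 0.03402 × 0.2647 × 104.8 = 0.94373
Maximum is KRW→NOK→THB→KRW at 0.9824; no arbitrage — every cycle loses value.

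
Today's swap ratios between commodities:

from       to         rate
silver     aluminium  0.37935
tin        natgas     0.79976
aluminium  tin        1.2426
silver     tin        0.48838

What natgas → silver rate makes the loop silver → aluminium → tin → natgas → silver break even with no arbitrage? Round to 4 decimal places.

2.6526

Known legs of the cycle: 0.37935 × 1.2426 × 0.79976 = 0.3769911167256
For no arbitrage the full-cycle product must be 1, so the missing rate is 1 / 0.3769911167256 ≈ 2.652582.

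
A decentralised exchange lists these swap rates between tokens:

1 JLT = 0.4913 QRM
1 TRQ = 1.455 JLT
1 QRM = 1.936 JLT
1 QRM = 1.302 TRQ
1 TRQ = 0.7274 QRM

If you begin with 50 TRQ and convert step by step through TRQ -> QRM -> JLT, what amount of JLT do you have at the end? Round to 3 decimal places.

70.412

50 TRQ × 0.7274 = 36.37 QRM
36.37 QRM × 1.936 = 70.41232 JLT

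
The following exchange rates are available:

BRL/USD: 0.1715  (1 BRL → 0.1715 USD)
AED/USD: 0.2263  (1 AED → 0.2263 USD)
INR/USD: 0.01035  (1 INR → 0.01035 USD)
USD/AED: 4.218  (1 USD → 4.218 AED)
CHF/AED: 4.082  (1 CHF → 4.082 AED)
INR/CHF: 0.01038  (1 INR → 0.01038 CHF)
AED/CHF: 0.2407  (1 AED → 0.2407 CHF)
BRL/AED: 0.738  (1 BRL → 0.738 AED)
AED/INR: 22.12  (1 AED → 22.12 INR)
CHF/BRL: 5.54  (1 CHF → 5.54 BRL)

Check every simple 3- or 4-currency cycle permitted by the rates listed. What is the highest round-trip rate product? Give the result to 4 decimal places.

0.9841

BRL→AED→CHF→BRL: 0.738 × 0.2407 × 5.54 = 0.98411
INR→USD→AED→INR: 0.01035 × 4.218 × 22.12 = 0.96568
BRL→USD→AED→CHF→BRL: 0.1715 × 4.218 × 0.2407 × 5.54 = 0.96462
INR→CHF→BRL→AED→INR: 0.01038 × 5.54 × 0.738 × 22.12 = 0.93875
INR→CHF→AED→INR: 0.01038 × 4.082 × 22.12 = 0.93725
Maximum is BRL→AED→CHF→BRL at 0.9841; no arbitrage — every cycle loses value.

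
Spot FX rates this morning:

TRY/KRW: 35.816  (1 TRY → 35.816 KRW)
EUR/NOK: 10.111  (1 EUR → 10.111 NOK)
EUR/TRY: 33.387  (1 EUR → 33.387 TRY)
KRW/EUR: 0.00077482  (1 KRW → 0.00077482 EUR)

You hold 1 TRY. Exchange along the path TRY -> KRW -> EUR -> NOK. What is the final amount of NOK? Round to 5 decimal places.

0.28059

1 TRY × 35.816 = 35.816 KRW
35.816 KRW × 0.00077482 = 0.02775095312 EUR
0.02775095312 EUR × 10.111 = 0.28058988699632 NOK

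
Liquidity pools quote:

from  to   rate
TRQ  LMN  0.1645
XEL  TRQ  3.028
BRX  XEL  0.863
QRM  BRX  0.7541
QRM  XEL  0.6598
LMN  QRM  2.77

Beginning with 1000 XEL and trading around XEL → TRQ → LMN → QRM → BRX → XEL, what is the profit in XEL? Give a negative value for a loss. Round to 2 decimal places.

1000 XEL × 3.028 = 3028 TRQ
3028 TRQ × 0.1645 = 498.106 LMN
498.106 LMN × 2.77 = 1379.75362 QRM
1379.75362 QRM × 0.7541 = 1040.472204842 BRX
1040.472204842 BRX × 0.863 = 897.927512778646 XEL
Net change: 897.927512778646 − 1000 = -102.072487221354 XEL

-102.07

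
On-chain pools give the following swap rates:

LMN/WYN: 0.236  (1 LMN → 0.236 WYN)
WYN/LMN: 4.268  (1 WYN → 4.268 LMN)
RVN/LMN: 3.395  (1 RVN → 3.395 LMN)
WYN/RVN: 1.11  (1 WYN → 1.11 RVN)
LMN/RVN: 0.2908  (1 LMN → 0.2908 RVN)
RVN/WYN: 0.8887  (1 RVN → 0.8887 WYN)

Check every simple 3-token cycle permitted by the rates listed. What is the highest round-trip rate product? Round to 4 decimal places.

1.1030

WYN→LMN→RVN→WYN: 4.268 × 0.2908 × 0.8887 = 1.10300
WYN→RVN→LMN→WYN: 1.11 × 3.395 × 0.236 = 0.88935
Maximum is WYN→LMN→RVN→WYN at 1.1030; arbitrage exists.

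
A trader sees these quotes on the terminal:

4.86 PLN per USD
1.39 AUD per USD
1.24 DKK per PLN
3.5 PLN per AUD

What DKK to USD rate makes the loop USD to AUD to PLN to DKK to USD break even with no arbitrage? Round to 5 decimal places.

0.16577

Known legs of the cycle: 1.39 × 3.5 × 1.24 = 6.0326
For no arbitrage the full-cycle product must be 1, so the missing rate is 1 / 6.0326 ≈ 0.1657660.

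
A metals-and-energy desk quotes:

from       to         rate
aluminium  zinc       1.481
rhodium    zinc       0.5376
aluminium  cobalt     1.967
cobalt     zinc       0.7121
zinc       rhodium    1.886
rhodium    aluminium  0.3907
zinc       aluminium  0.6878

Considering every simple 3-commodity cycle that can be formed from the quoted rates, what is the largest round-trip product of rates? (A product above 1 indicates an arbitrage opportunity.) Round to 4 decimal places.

rhodium→aluminium→zinc→rhodium: 0.3907 × 1.481 × 1.886 = 1.09129
cobalt→zinc→aluminium→cobalt: 0.7121 × 0.6878 × 1.967 = 0.96340
Maximum is rhodium→aluminium→zinc→rhodium at 1.0913; arbitrage exists.

1.0913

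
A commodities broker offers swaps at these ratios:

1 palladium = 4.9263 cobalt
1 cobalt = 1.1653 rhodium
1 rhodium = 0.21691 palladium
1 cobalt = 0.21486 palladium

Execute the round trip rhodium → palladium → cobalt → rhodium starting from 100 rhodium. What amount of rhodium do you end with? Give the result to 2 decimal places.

100 rhodium × 0.21691 = 21.691 palladium
21.691 palladium × 4.9263 = 106.8563733 cobalt
106.8563733 cobalt × 1.1653 = 124.51973180649 rhodium

124.52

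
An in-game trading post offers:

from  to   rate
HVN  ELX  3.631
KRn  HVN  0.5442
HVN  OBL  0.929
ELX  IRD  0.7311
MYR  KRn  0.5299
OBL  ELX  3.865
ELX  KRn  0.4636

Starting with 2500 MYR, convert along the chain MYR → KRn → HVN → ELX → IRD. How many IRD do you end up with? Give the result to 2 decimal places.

2500 MYR × 0.5299 = 1324.75 KRn
1324.75 KRn × 0.5442 = 720.92895 HVN
720.92895 HVN × 3.631 = 2617.69301745 ELX
2617.69301745 ELX × 0.7311 = 1913.795365057695 IRD

1913.80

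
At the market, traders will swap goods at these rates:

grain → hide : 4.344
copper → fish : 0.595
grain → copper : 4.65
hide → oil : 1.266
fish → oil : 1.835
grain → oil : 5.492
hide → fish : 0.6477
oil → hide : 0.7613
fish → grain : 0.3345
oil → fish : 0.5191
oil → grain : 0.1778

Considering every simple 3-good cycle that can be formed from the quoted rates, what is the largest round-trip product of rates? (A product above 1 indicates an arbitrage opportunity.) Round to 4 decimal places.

0.9778

grain→hide→oil→grain: 4.344 × 1.266 × 0.1778 = 0.97781
grain→oil→fish→grain: 5.492 × 0.5191 × 0.3345 = 0.95363
grain→hide→fish→grain: 4.344 × 0.6477 × 0.3345 = 0.94115
grain→copper→fish→grain: 4.65 × 0.595 × 0.3345 = 0.92548
oil→hide→fish→oil: 0.7613 × 0.6477 × 1.835 = 0.90483
Maximum is grain→hide→oil→grain at 0.9778; no arbitrage — every cycle loses value.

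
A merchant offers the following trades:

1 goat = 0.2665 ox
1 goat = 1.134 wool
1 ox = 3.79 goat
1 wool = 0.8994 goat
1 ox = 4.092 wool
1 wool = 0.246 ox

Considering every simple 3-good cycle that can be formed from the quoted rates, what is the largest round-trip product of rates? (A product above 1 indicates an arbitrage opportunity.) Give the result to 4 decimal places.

1.0573

wool→ox→goat→wool: 0.246 × 3.79 × 1.134 = 1.05727
wool→goat→ox→wool: 0.8994 × 0.2665 × 4.092 = 0.98081
Maximum is wool→ox→goat→wool at 1.0573; arbitrage exists.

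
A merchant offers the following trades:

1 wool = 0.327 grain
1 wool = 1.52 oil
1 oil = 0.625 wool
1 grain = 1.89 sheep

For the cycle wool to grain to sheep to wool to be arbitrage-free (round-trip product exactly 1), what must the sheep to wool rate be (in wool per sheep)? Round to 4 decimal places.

1.6180

Known legs of the cycle: 0.327 × 1.89 = 0.61803
For no arbitrage the full-cycle product must be 1, so the missing rate is 1 / 0.61803 ≈ 1.618044.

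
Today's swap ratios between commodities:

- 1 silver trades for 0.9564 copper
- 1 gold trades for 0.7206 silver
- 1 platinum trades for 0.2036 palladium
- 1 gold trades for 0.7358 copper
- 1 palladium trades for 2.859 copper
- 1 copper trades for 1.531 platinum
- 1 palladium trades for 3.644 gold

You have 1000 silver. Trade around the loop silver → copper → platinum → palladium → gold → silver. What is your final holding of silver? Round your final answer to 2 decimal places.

1000 silver × 0.9564 = 956.4 copper
956.4 copper × 1.531 = 1464.2484 platinum
1464.2484 platinum × 0.2036 = 298.12097424 palladium
298.12097424 palladium × 3.644 = 1086.35283013056 gold
1086.35283013056 gold × 0.7206 = 782.825849392081536 silver

782.83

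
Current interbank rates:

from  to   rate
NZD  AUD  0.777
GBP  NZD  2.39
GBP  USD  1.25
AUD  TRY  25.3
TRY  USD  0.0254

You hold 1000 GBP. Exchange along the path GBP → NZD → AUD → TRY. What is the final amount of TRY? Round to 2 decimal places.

1000 GBP × 2.39 = 2390 NZD
2390 NZD × 0.777 = 1857.03 AUD
1857.03 AUD × 25.3 = 46982.859 TRY

46982.86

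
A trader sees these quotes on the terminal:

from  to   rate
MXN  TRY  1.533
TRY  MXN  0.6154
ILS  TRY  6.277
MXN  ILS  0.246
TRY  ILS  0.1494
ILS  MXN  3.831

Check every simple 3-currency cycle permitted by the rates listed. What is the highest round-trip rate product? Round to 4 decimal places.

0.9503

ILS→TRY→MXN→ILS: 6.277 × 0.6154 × 0.246 = 0.95026
ILS→MXN→TRY→ILS: 3.831 × 1.533 × 0.1494 = 0.87741
Maximum is ILS→TRY→MXN→ILS at 0.9503; no arbitrage — every cycle loses value.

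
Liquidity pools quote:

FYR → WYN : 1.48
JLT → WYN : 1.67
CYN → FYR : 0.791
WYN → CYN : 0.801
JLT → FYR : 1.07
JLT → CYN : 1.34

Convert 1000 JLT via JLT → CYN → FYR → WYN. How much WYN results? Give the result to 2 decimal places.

1568.71

1000 JLT × 1.34 = 1340 CYN
1340 CYN × 0.791 = 1059.94 FYR
1059.94 FYR × 1.48 = 1568.7112 WYN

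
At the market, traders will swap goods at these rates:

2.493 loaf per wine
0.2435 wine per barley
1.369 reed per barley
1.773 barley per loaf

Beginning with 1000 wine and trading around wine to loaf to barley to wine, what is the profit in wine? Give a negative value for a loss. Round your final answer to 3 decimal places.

1000 wine × 2.493 = 2493 loaf
2493 loaf × 1.773 = 4420.089 barley
4420.089 barley × 0.2435 = 1076.2916715 wine
Net change: 1076.2916715 − 1000 = 76.2916715 wine

76.292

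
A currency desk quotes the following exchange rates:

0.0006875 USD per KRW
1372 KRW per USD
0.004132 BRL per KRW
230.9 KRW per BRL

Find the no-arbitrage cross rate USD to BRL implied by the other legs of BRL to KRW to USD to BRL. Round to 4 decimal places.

Known legs of the cycle: 230.9 × 0.0006875 = 0.15874375
For no arbitrage the full-cycle product must be 1, so the missing rate is 1 / 0.15874375 ≈ 6.299461.

6.2995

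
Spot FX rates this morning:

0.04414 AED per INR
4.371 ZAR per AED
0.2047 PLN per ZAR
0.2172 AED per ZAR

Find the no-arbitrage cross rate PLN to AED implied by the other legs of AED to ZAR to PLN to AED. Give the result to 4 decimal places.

1.1176

Known legs of the cycle: 4.371 × 0.2047 = 0.8947437
For no arbitrage the full-cycle product must be 1, so the missing rate is 1 / 0.8947437 ≈ 1.117638.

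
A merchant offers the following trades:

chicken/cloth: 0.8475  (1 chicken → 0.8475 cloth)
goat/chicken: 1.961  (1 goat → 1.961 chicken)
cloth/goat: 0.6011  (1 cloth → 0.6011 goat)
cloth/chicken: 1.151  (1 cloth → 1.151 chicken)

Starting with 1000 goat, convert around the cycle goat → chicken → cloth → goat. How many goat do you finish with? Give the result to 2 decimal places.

999.00

1000 goat × 1.961 = 1961 chicken
1961 chicken × 0.8475 = 1661.9475 cloth
1661.9475 cloth × 0.6011 = 998.99664225 goat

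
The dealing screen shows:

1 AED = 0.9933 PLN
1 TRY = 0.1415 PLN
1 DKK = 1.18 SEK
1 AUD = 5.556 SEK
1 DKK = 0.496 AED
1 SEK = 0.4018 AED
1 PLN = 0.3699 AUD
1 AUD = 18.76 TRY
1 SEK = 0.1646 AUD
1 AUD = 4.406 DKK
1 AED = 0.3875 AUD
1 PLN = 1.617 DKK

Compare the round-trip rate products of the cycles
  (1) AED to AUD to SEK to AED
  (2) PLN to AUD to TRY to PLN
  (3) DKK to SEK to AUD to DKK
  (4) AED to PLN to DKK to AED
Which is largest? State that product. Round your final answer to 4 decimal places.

0.9819

(1) 0.3875 × 5.556 × 0.4018 = 0.86506
(2) 0.3699 × 18.76 × 0.1415 = 0.98191
(3) 1.18 × 0.1646 × 4.406 = 0.85577
(4) 0.9933 × 1.617 × 0.496 = 0.79666
Highest is cycle (2) at 0.9819 (≤1, no arbitrage).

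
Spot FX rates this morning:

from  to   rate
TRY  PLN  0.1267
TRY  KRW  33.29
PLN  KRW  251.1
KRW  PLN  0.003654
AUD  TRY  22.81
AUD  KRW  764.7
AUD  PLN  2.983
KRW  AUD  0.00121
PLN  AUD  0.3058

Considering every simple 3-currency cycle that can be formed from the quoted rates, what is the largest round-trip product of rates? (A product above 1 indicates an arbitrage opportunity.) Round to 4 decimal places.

AUD→TRY→KRW→AUD: 22.81 × 33.29 × 0.00121 = 0.91881
PLN→KRW→AUD→PLN: 251.1 × 0.00121 × 2.983 = 0.90633
PLN→AUD→TRY→PLN: 0.3058 × 22.81 × 0.1267 = 0.88377
PLN→AUD→KRW→PLN: 0.3058 × 764.7 × 0.003654 = 0.85447
Maximum is AUD→TRY→KRW→AUD at 0.9188; no arbitrage — every cycle loses value.

0.9188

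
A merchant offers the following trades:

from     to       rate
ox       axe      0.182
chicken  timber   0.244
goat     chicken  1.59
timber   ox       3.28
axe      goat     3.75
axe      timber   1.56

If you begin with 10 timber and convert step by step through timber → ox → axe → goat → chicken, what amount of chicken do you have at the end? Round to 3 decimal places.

35.594

10 timber × 3.28 = 32.8 ox
32.8 ox × 0.182 = 5.9696 axe
5.9696 axe × 3.75 = 22.386 goat
22.386 goat × 1.59 = 35.59374 chicken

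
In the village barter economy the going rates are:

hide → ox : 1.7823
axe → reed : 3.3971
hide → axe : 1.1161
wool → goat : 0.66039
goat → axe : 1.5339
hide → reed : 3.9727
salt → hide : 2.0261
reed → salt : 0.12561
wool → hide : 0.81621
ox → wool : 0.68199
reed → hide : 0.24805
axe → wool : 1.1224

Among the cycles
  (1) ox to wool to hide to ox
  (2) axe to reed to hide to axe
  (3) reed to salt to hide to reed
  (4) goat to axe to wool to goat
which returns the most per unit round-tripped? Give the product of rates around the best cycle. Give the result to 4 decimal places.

(1) 0.68199 × 0.81621 × 1.7823 = 0.99211
(2) 3.3971 × 0.24805 × 1.1161 = 0.94048
(3) 0.12561 × 2.0261 × 3.9727 = 1.01105
(4) 1.5339 × 1.1224 × 0.66039 = 1.13696
Highest is cycle (4) at 1.1370 (>1, arbitrage).

1.1370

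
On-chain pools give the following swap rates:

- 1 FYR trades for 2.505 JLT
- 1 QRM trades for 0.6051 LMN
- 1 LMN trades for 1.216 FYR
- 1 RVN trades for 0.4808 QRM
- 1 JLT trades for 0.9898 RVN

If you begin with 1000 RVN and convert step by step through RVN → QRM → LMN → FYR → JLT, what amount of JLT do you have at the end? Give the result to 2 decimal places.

1000 RVN × 0.4808 = 480.8 QRM
480.8 QRM × 0.6051 = 290.93208 LMN
290.93208 LMN × 1.216 = 353.77340928 FYR
353.77340928 FYR × 2.505 = 886.2023902464 JLT

886.20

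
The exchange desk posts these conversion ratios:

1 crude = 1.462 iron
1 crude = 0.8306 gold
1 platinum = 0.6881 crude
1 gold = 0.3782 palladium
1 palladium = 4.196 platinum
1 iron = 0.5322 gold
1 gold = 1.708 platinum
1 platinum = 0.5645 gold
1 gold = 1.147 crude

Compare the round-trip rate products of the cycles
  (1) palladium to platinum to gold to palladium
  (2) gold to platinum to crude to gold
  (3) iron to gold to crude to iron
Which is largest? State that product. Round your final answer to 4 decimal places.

(1) 4.196 × 0.5645 × 0.3782 = 0.89582
(2) 1.708 × 0.6881 × 0.8306 = 0.97618
(3) 0.5322 × 1.147 × 1.462 = 0.89245
Highest is cycle (2) at 0.9762 (≤1, no arbitrage).

0.9762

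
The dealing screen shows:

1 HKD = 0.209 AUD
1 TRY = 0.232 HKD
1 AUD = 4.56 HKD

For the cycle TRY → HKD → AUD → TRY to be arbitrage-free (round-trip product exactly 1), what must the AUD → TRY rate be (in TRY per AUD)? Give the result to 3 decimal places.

Known legs of the cycle: 0.232 × 0.209 = 0.048488
For no arbitrage the full-cycle product must be 1, so the missing rate is 1 / 0.048488 ≈ 20.62366.

20.624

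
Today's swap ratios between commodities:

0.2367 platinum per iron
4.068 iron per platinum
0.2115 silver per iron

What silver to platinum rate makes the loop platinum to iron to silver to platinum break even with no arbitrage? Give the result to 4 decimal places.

Known legs of the cycle: 4.068 × 0.2115 = 0.860382
For no arbitrage the full-cycle product must be 1, so the missing rate is 1 / 0.860382 ≈ 1.162274.

1.1623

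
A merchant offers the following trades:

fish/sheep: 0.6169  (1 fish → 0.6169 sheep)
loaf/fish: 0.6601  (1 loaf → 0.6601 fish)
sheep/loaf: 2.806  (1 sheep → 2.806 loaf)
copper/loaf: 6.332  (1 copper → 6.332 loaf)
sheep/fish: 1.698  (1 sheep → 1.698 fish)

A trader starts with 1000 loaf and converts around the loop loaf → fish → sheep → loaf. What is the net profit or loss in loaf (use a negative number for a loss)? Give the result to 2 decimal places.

142.65

1000 loaf × 0.6601 = 660.1 fish
660.1 fish × 0.6169 = 407.21569 sheep
407.21569 sheep × 2.806 = 1142.64722614 loaf
Net change: 1142.64722614 − 1000 = 142.64722614 loaf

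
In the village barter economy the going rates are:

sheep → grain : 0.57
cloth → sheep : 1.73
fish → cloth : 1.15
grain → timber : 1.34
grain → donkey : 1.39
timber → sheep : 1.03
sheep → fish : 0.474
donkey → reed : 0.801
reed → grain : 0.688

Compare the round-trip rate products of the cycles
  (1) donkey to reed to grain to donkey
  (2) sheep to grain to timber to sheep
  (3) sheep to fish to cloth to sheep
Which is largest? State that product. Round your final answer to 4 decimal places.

0.9430

(1) 0.801 × 0.688 × 1.39 = 0.76601
(2) 0.57 × 1.34 × 1.03 = 0.78671
(3) 0.474 × 1.15 × 1.73 = 0.94302
Highest is cycle (3) at 0.9430 (≤1, no arbitrage).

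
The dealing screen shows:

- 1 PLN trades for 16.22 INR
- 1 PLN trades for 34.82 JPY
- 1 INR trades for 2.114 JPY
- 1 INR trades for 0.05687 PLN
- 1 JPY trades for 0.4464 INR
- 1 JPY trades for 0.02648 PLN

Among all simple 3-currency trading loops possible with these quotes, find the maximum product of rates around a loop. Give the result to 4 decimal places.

0.9080

PLN→INR→JPY→PLN: 16.22 × 2.114 × 0.02648 = 0.90797
PLN→JPY→INR→PLN: 34.82 × 0.4464 × 0.05687 = 0.88397
Maximum is PLN→INR→JPY→PLN at 0.9080; no arbitrage — every cycle loses value.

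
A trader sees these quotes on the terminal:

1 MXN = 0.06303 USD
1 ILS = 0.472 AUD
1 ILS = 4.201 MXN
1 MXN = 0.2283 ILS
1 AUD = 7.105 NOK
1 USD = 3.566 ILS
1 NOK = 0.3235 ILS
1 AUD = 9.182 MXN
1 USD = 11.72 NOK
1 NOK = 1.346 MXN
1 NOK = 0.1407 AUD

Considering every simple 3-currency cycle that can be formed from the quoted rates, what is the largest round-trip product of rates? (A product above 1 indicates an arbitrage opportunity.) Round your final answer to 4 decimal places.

AUD→NOK→ILS→AUD: 7.105 × 0.3235 × 0.472 = 1.08488
MXN→USD→NOK→MXN: 0.06303 × 11.72 × 1.346 = 0.99431
MXN→ILS→AUD→MXN: 0.2283 × 0.472 × 9.182 = 0.98943
MXN→USD→ILS→MXN: 0.06303 × 3.566 × 4.201 = 0.94424
Maximum is AUD→NOK→ILS→AUD at 1.0849; arbitrage exists.

1.0849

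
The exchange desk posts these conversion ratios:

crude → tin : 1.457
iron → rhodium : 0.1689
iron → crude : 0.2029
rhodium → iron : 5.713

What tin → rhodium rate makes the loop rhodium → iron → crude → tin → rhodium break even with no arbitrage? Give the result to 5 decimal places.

0.59210

Known legs of the cycle: 5.713 × 0.2029 × 1.457 = 1.6889073389
For no arbitrage the full-cycle product must be 1, so the missing rate is 1 / 1.6889073389 ≈ 0.5920988.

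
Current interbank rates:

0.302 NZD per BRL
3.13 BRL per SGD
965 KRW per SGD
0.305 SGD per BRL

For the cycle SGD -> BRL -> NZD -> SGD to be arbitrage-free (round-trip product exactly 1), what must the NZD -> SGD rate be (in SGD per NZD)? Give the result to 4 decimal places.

1.0579

Known legs of the cycle: 3.13 × 0.302 = 0.94526
For no arbitrage the full-cycle product must be 1, so the missing rate is 1 / 0.94526 ≈ 1.057910.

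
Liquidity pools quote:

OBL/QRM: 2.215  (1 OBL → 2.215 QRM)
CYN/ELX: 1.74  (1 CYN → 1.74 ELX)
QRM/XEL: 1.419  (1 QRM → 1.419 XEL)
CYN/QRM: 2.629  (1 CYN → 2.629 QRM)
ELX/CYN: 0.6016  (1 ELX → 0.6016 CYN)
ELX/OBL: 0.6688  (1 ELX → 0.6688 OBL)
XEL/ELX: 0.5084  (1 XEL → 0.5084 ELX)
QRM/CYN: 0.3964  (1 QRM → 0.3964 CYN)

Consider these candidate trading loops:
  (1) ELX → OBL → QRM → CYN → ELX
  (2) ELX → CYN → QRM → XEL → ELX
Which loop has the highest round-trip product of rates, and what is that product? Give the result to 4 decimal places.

(1) 0.6688 × 2.215 × 0.3964 × 1.74 = 1.02177
(2) 0.6016 × 2.629 × 1.419 × 0.5084 = 1.14100
Highest is cycle (2) at 1.1410 (>1, arbitrage).

1.1410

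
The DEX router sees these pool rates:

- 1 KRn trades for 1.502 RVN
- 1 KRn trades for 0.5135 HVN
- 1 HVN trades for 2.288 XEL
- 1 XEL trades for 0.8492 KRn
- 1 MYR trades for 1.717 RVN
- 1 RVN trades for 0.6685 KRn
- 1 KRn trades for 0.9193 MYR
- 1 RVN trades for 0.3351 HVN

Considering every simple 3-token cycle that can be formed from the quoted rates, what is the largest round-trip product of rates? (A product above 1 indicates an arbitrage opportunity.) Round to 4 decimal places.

1.0552

MYR→RVN→KRn→MYR: 1.717 × 0.6685 × 0.9193 = 1.05519
KRn→HVN→XEL→KRn: 0.5135 × 2.288 × 0.8492 = 0.99771
Maximum is MYR→RVN→KRn→MYR at 1.0552; arbitrage exists.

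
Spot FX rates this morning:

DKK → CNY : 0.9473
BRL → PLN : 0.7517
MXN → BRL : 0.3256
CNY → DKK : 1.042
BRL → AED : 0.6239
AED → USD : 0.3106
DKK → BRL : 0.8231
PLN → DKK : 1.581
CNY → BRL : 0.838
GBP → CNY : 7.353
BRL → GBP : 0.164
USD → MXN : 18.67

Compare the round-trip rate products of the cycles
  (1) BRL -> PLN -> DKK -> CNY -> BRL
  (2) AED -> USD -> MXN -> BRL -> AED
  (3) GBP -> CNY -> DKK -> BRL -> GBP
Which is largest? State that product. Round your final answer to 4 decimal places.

1.1780

(1) 0.7517 × 1.581 × 0.9473 × 0.838 = 0.94343
(2) 0.3106 × 18.67 × 0.3256 × 0.6239 = 1.17800
(3) 7.353 × 1.042 × 0.8231 × 0.164 = 1.03426
Highest is cycle (2) at 1.1780 (>1, arbitrage).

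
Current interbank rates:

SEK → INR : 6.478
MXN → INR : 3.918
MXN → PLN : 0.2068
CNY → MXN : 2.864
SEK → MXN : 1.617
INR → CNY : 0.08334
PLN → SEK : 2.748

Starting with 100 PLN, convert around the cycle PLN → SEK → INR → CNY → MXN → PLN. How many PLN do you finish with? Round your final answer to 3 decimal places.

100 PLN × 2.748 = 274.8 SEK
274.8 SEK × 6.478 = 1780.1544 INR
1780.1544 INR × 0.08334 = 148.358067696 CNY
148.358067696 CNY × 2.864 = 424.897505881344 MXN
424.897505881344 MXN × 0.2068 = 87.8688042162619392 PLN

87.869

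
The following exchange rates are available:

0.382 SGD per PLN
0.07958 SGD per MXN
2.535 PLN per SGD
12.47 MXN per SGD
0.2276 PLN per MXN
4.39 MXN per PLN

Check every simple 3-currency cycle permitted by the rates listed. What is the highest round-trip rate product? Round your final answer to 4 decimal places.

SGD→MXN→PLN→SGD: 12.47 × 0.2276 × 0.382 = 1.08418
SGD→PLN→MXN→SGD: 2.535 × 4.39 × 0.07958 = 0.88562
Maximum is SGD→MXN→PLN→SGD at 1.0842; arbitrage exists.

1.0842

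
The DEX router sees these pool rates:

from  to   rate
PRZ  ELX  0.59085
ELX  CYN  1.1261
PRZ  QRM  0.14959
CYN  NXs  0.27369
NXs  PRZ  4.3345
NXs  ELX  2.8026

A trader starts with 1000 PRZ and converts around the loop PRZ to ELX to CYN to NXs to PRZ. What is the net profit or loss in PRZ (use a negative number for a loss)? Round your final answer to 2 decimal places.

-210.68

1000 PRZ × 0.59085 = 590.85 ELX
590.85 ELX × 1.1261 = 665.356185 CYN
665.356185 CYN × 0.27369 = 182.10133427265 NXs
182.10133427265 NXs × 4.3345 = 789.318233404801425 PRZ
Net change: 789.318233404801425 − 1000 = -210.681766595198575 PRZ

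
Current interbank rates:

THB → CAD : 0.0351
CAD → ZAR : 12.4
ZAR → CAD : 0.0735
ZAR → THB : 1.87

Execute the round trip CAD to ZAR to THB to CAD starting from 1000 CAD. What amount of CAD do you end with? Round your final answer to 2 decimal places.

813.90

1000 CAD × 12.4 = 12400 ZAR
12400 ZAR × 1.87 = 23188 THB
23188 THB × 0.0351 = 813.8988 CAD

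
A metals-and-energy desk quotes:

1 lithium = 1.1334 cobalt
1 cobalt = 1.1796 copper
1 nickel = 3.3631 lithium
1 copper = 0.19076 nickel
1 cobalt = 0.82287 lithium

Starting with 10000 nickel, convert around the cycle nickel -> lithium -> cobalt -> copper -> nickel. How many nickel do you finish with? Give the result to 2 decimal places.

10000 nickel × 3.3631 = 33631 lithium
33631 lithium × 1.1334 = 38117.3754 cobalt
38117.3754 cobalt × 1.1796 = 44963.25602184 copper
44963.25602184 copper × 0.19076 = 8577.1907187261984 nickel

8577.19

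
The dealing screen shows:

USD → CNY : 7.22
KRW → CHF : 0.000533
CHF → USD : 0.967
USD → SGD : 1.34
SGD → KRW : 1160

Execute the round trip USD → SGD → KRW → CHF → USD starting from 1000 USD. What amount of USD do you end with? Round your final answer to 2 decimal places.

801.15

1000 USD × 1.34 = 1340 SGD
1340 SGD × 1160 = 1554400 KRW
1554400 KRW × 0.000533 = 828.4952 CHF
828.4952 CHF × 0.967 = 801.1548584 USD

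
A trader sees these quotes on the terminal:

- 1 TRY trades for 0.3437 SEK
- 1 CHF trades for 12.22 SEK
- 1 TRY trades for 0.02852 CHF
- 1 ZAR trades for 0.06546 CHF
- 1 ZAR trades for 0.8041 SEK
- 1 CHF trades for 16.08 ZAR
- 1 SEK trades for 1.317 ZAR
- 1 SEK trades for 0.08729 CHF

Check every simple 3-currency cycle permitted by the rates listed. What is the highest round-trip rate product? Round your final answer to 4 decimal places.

1.1287

SEK→CHF→ZAR→SEK: 0.08729 × 16.08 × 0.8041 = 1.12865
SEK→ZAR→CHF→SEK: 1.317 × 0.06546 × 12.22 = 1.05350
Maximum is SEK→CHF→ZAR→SEK at 1.1287; arbitrage exists.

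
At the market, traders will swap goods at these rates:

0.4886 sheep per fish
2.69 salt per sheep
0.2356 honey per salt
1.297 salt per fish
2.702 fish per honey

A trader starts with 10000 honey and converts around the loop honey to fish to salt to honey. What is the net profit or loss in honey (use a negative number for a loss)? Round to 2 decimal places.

10000 honey × 2.702 = 27020 fish
27020 fish × 1.297 = 35044.94 salt
35044.94 salt × 0.2356 = 8256.587864 honey
Net change: 8256.587864 − 10000 = -1743.412136 honey

-1743.41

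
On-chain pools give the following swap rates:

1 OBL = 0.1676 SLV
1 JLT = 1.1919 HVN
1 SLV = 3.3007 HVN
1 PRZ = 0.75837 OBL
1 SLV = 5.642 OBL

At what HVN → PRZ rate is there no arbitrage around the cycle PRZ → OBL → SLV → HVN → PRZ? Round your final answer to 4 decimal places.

2.3836

Known legs of the cycle: 0.75837 × 0.1676 × 3.3007 = 0.4195282515684
For no arbitrage the full-cycle product must be 1, so the missing rate is 1 / 0.4195282515684 ≈ 2.383630.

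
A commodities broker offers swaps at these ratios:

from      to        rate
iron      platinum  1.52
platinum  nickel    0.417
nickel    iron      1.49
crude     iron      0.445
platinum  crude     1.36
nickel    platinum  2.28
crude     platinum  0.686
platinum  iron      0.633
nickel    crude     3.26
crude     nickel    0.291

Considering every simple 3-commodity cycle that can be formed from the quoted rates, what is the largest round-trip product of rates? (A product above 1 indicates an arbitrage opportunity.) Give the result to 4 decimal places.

0.9444

platinum→nickel→iron→platinum: 0.417 × 1.49 × 1.52 = 0.94442
platinum→nickel→crude→platinum: 0.417 × 3.26 × 0.686 = 0.93256
platinum→crude→iron→platinum: 1.36 × 0.445 × 1.52 = 0.91990
platinum→crude→nickel→platinum: 1.36 × 0.291 × 2.28 = 0.90233
Maximum is platinum→nickel→iron→platinum at 0.9444; no arbitrage — every cycle loses value.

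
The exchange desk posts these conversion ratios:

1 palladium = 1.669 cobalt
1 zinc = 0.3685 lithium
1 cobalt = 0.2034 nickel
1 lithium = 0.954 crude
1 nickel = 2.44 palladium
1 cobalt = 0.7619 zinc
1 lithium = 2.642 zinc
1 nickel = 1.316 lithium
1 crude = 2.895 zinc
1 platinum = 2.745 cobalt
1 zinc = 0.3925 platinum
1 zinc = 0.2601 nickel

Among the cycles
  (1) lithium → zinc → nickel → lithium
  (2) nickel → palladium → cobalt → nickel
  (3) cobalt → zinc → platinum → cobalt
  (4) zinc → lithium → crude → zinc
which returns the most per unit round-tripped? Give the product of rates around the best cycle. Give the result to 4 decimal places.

1.0177

(1) 2.642 × 0.2601 × 1.316 = 0.90433
(2) 2.44 × 1.669 × 0.2034 = 0.82832
(3) 0.7619 × 0.3925 × 2.745 = 0.82088
(4) 0.3685 × 0.954 × 2.895 = 1.01773
Highest is cycle (4) at 1.0177 (>1, arbitrage).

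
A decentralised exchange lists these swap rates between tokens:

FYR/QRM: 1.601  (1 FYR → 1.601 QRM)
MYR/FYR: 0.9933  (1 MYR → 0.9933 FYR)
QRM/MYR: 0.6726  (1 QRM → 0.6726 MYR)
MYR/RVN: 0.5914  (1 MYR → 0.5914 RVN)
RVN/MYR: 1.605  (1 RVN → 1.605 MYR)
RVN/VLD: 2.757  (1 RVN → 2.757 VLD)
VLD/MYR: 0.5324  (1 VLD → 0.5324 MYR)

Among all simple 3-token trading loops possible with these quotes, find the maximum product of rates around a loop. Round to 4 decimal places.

FYR→QRM→MYR→FYR: 1.601 × 0.6726 × 0.9933 = 1.06962
RVN→VLD→MYR→RVN: 2.757 × 0.5324 × 0.5914 = 0.86807
Maximum is FYR→QRM→MYR→FYR at 1.0696; arbitrage exists.

1.0696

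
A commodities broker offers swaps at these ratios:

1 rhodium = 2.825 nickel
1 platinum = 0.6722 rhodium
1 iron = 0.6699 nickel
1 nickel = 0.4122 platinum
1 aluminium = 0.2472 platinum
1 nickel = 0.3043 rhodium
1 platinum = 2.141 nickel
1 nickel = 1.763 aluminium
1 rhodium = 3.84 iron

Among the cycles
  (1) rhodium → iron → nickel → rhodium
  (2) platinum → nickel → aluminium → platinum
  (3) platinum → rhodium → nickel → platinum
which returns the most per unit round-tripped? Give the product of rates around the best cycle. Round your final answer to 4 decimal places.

(1) 3.84 × 0.6699 × 0.3043 = 0.78279
(2) 2.141 × 1.763 × 0.2472 = 0.93308
(3) 0.6722 × 2.825 × 0.4122 = 0.78275
Highest is cycle (2) at 0.9331 (≤1, no arbitrage).

0.9331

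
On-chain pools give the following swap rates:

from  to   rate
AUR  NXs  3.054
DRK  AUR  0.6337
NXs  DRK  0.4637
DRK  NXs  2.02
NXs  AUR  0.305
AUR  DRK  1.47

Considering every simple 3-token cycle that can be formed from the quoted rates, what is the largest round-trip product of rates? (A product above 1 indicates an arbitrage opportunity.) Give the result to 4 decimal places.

AUR→DRK→NXs→AUR: 1.47 × 2.02 × 0.305 = 0.90567
AUR→NXs→DRK→AUR: 3.054 × 0.4637 × 0.6337 = 0.89741
Maximum is AUR→DRK→NXs→AUR at 0.9057; no arbitrage — every cycle loses value.

0.9057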